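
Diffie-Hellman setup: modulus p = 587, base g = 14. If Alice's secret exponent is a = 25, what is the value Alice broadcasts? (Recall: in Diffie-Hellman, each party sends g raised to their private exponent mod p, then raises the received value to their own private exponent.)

Public value = 14^25 (mod 587).
14^1 ≡ 14 (mod 587)
14^2 = (14^1)^2 ≡ 14^2 = 196 ≡ 196 (mod 587)
14^4 = (14^2)^2 ≡ 196^2 = 38416 ≡ 261 (mod 587)
14^8 = (14^4)^2 ≡ 261^2 = 68121 ≡ 29 (mod 587)
14^16 = (14^8)^2 ≡ 29^2 = 841 ≡ 254 (mod 587)
14^25 = 14^16 · 14^8 · 14^1 ≡ 254 · 29 · 14 ≡ 399 (mod 587).

399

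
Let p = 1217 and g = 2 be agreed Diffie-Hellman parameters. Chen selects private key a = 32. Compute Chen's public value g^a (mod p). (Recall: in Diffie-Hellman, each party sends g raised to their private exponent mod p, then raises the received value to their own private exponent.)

265

Public value = 2^32 (mod 1217).
2^1 ≡ 2 (mod 1217)
2^2 = (2^1)^2 ≡ 2^2 = 4 ≡ 4 (mod 1217)
2^4 = (2^2)^2 ≡ 4^2 = 16 ≡ 16 (mod 1217)
2^8 = (2^4)^2 ≡ 16^2 = 256 ≡ 256 (mod 1217)
2^16 = (2^8)^2 ≡ 256^2 = 65536 ≡ 1035 (mod 1217)
2^32 = (2^16)^2 ≡ 1035^2 = 1071225 ≡ 265 (mod 1217)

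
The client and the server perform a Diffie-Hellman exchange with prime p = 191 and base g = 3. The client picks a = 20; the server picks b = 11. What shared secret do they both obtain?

69

The client sends A = g^a mod p = 3^20 mod 191.
3^1 ≡ 3 (mod 191)
3^2 = (3^1)^2 ≡ 3^2 = 9 ≡ 9 (mod 191)
3^4 = (3^2)^2 ≡ 9^2 = 81 ≡ 81 (mod 191)
3^8 = (3^4)^2 ≡ 81^2 = 6561 ≡ 67 (mod 191)
3^16 = (3^8)^2 ≡ 67^2 = 4489 ≡ 96 (mod 191)
3^20 = 3^16 · 3^4 ≡ 96 · 81 ≡ 136 (mod 191).
So A = 136. The server then computes K = A^b mod p = 136^11 mod 191.
136^1 ≡ 136 (mod 191)
136^2 = (136^1)^2 ≡ 136^2 = 18496 ≡ 160 (mod 191)
136^4 = (136^2)^2 ≡ 160^2 = 25600 ≡ 6 (mod 191)
136^8 = (136^4)^2 ≡ 6^2 = 36 ≡ 36 (mod 191)
136^11 = 136^8 · 136^2 · 136^1 ≡ 36 · 160 · 136 ≡ 69 (mod 191).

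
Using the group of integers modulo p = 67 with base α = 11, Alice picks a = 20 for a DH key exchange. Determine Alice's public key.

39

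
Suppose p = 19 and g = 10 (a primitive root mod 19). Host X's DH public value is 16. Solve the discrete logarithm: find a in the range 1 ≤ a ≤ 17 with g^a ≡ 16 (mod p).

Try successive powers of 10 modulo 19:
10^1 ≡ 10
10^2 ≡ 5
10^3 ≡ 12
10^4 ≡ 6
10^5 ≡ 3
10^6 ≡ 11
10^7 ≡ 15
10^8 ≡ 17
10^9 ≡ 18
10^10 ≡ 9
10^11 ≡ 14
10^12 ≡ 7
10^13 ≡ 13
10^14 ≡ 16
Found: a = 14.

14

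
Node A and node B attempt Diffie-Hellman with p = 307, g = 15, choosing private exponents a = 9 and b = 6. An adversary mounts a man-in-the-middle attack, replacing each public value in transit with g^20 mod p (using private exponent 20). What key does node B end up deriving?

Node B receives an adversary's public value M = 15^20 mod 307 instead of the honest one.
15^1 ≡ 15 (mod 307)
15^2 = (15^1)^2 ≡ 15^2 = 225 ≡ 225 (mod 307)
15^4 = (15^2)^2 ≡ 225^2 = 50625 ≡ 277 (mod 307)
15^8 = (15^4)^2 ≡ 277^2 = 76729 ≡ 286 (mod 307)
15^16 = (15^8)^2 ≡ 286^2 = 81796 ≡ 134 (mod 307)
15^20 = 15^16 · 15^4 ≡ 134 · 277 ≡ 278 (mod 307).
So M = 278. Node B computes K = M^6 mod 307.
278^1 ≡ 278 (mod 307)
278^2 = (278^1)^2 ≡ 278^2 = 77284 ≡ 227 (mod 307)
278^4 = (278^2)^2 ≡ 227^2 = 51529 ≡ 260 (mod 307)
278^6 = 278^4 · 278^2 ≡ 260 · 227 ≡ 76 (mod 307).

76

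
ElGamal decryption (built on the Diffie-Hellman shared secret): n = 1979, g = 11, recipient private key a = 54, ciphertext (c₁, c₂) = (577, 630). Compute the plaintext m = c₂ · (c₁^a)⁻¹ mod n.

1884

Shared mask s = c₁^a mod n = 577^54 mod 1979.
577^1 ≡ 577 (mod 1979)
577^2 = (577^1)^2 ≡ 577^2 = 332929 ≡ 457 (mod 1979)
577^4 = (577^2)^2 ≡ 457^2 = 208849 ≡ 1054 (mod 1979)
577^8 = (577^4)^2 ≡ 1054^2 = 1110916 ≡ 697 (mod 1979)
577^16 = (577^8)^2 ≡ 697^2 = 485809 ≡ 954 (mod 1979)
577^32 = (577^16)^2 ≡ 954^2 = 910116 ≡ 1755 (mod 1979)
577^54 = 577^32 · 577^16 · 577^4 · 577^2 ≡ 1755 · 954 · 1054 · 457 ≡ 410 (mod 1979).
So s = 410; s⁻¹ ≡ 1115 (mod 1979).
m = c₂ · s⁻¹ mod 1979 = 630 · 1115 mod 1979 = 1884.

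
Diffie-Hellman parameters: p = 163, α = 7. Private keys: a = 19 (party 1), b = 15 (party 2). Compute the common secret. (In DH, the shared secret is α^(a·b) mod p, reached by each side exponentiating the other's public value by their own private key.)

Party 2 sends B = α^b mod p = 7^15 mod 163.
7^1 ≡ 7 (mod 163)
7^2 = (7^1)^2 ≡ 7^2 = 49 ≡ 49 (mod 163)
7^4 = (7^2)^2 ≡ 49^2 = 2401 ≡ 119 (mod 163)
7^8 = (7^4)^2 ≡ 119^2 = 14161 ≡ 143 (mod 163)
7^15 = 7^8 · 7^4 · 7^2 · 7^1 ≡ 143 · 119 · 49 · 7 ≡ 127 (mod 163).
So B = 127. Party 1 then computes K = B^a mod p = 127^19 mod 163.
127^1 ≡ 127 (mod 163)
127^2 = (127^1)^2 ≡ 127^2 = 16129 ≡ 155 (mod 163)
127^4 = (127^2)^2 ≡ 155^2 = 24025 ≡ 64 (mod 163)
127^8 = (127^4)^2 ≡ 64^2 = 4096 ≡ 21 (mod 163)
127^16 = (127^8)^2 ≡ 21^2 = 441 ≡ 115 (mod 163)
127^19 = 127^16 · 127^2 · 127^1 ≡ 115 · 155 · 127 ≡ 31 (mod 163).

31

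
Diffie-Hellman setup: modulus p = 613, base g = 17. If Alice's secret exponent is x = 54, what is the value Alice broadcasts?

Public value = 17^54 mod 613.
17^1 ≡ 17 (mod 613)
17^2 = (17^1)^2 ≡ 17^2 = 289 ≡ 289 (mod 613)
17^4 = (17^2)^2 ≡ 289^2 = 83521 ≡ 153 (mod 613)
17^8 = (17^4)^2 ≡ 153^2 = 23409 ≡ 115 (mod 613)
17^16 = (17^8)^2 ≡ 115^2 = 13225 ≡ 352 (mod 613)
17^32 = (17^16)^2 ≡ 352^2 = 123904 ≡ 78 (mod 613)
17^54 = 17^32 · 17^16 · 17^4 · 17^2 ≡ 78 · 352 · 153 · 289 ≡ 585 (mod 613).

585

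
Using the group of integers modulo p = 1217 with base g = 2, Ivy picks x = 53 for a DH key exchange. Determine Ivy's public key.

1013

Public value = 2^53 mod 1217.
2^1 ≡ 2 (mod 1217)
2^2 = (2^1)^2 ≡ 2^2 = 4 ≡ 4 (mod 1217)
2^4 = (2^2)^2 ≡ 4^2 = 16 ≡ 16 (mod 1217)
2^8 = (2^4)^2 ≡ 16^2 = 256 ≡ 256 (mod 1217)
2^16 = (2^8)^2 ≡ 256^2 = 65536 ≡ 1035 (mod 1217)
2^32 = (2^16)^2 ≡ 1035^2 = 1071225 ≡ 265 (mod 1217)
2^53 = 2^32 · 2^16 · 2^4 · 2^1 ≡ 265 · 1035 · 16 · 2 ≡ 1013 (mod 1217).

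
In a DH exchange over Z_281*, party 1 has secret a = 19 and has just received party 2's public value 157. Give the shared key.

10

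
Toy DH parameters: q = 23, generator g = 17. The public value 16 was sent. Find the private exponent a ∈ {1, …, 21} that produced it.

20

Try successive powers of 17 modulo 23:
17^1 ≡ 17
17^2 ≡ 13
17^3 ≡ 14
17^4 ≡ 8
17^5 ≡ 21
17^6 ≡ 12
17^7 ≡ 20
17^8 ≡ 18
17^9 ≡ 7
17^10 ≡ 4
17^11 ≡ 22
17^12 ≡ 6
17^13 ≡ 10
17^14 ≡ 9
17^15 ≡ 15
17^16 ≡ 2
17^17 ≡ 11
17^18 ≡ 3
17^19 ≡ 5
17^20 ≡ 16
Found: a = 20.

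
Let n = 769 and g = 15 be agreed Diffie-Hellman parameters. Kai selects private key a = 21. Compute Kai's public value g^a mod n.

215

Public value = 15^21 mod 769.
15^1 ≡ 15 (mod 769)
15^2 = (15^1)^2 ≡ 15^2 = 225 ≡ 225 (mod 769)
15^4 = (15^2)^2 ≡ 225^2 = 50625 ≡ 640 (mod 769)
15^8 = (15^4)^2 ≡ 640^2 = 409600 ≡ 492 (mod 769)
15^16 = (15^8)^2 ≡ 492^2 = 242064 ≡ 598 (mod 769)
15^21 = 15^16 · 15^4 · 15^1 ≡ 598 · 640 · 15 ≡ 215 (mod 769).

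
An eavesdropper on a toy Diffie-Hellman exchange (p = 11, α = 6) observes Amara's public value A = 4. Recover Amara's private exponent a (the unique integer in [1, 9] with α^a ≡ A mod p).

Try successive powers of 6 modulo 11:
6^1 ≡ 6
6^2 ≡ 3
6^3 ≡ 7
6^4 ≡ 9
6^5 ≡ 10
6^6 ≡ 5
6^7 ≡ 8
6^8 ≡ 4
Found: a = 8.

8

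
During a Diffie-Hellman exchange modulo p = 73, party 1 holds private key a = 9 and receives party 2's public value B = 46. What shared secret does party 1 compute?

Shared key K = 46^9 mod 73.
46^1 ≡ 46 (mod 73)
46^2 = (46^1)^2 ≡ 46^2 = 2116 ≡ 72 (mod 73)
46^4 = (46^2)^2 ≡ 72^2 = 5184 ≡ 1 (mod 73)
46^8 = (46^4)^2 ≡ 1^2 = 1 ≡ 1 (mod 73)
46^9 = 46^8 · 46^1 ≡ 1 · 46 ≡ 46 (mod 73).

46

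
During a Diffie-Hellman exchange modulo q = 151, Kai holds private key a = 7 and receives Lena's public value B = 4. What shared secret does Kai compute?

Shared key K = 4^7 mod 151.
4^1 ≡ 4 (mod 151)
4^2 = (4^1)^2 ≡ 4^2 = 16 ≡ 16 (mod 151)
4^4 = (4^2)^2 ≡ 16^2 = 256 ≡ 105 (mod 151)
4^7 = 4^4 · 4^2 · 4^1 ≡ 105 · 16 · 4 ≡ 76 (mod 151).

76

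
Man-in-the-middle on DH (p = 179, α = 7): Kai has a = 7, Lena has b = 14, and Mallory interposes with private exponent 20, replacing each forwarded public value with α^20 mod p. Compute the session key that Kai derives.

Kai receives Mallory's public value M = 7^20 mod 179 instead of the honest one.
7^1 ≡ 7 (mod 179)
7^2 = (7^1)^2 ≡ 7^2 = 49 ≡ 49 (mod 179)
7^4 = (7^2)^2 ≡ 49^2 = 2401 ≡ 74 (mod 179)
7^8 = (7^4)^2 ≡ 74^2 = 5476 ≡ 106 (mod 179)
7^16 = (7^8)^2 ≡ 106^2 = 11236 ≡ 138 (mod 179)
7^20 = 7^16 · 7^4 ≡ 138 · 74 ≡ 9 (mod 179).
So M = 9. Kai computes K = M^7 mod 179.
9^1 ≡ 9 (mod 179)
9^2 = (9^1)^2 ≡ 9^2 = 81 ≡ 81 (mod 179)
9^4 = (9^2)^2 ≡ 81^2 = 6561 ≡ 117 (mod 179)
9^7 = 9^4 · 9^2 · 9^1 ≡ 117 · 81 · 9 ≡ 89 (mod 179).

89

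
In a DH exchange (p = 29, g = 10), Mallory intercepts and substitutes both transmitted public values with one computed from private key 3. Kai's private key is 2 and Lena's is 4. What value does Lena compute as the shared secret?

Lena receives Mallory's public value M = 10^3 mod 29 instead of the honest one.
10^1 ≡ 10 (mod 29)
10^2 = (10^1)^2 ≡ 10^2 = 100 ≡ 13 (mod 29)
10^3 = 10^2 · 10^1 ≡ 13 · 10 ≡ 14 (mod 29).
So M = 14. Lena computes K = M^4 mod 29.
14^1 ≡ 14 (mod 29)
14^2 = (14^1)^2 ≡ 14^2 = 196 ≡ 22 (mod 29)
14^4 = (14^2)^2 ≡ 22^2 = 484 ≡ 20 (mod 29)

20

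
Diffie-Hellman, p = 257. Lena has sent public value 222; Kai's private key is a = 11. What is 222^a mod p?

176

Shared key K = 222^11 mod 257.
222^1 ≡ 222 (mod 257)
222^2 = (222^1)^2 ≡ 222^2 = 49284 ≡ 197 (mod 257)
222^4 = (222^2)^2 ≡ 197^2 = 38809 ≡ 2 (mod 257)
222^8 = (222^4)^2 ≡ 2^2 = 4 ≡ 4 (mod 257)
222^11 = 222^8 · 222^2 · 222^1 ≡ 4 · 197 · 222 ≡ 176 (mod 257).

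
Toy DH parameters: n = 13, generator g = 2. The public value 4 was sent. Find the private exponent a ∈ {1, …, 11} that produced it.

Try successive powers of 2 modulo 13:
2^1 ≡ 2
2^2 ≡ 4
Found: a = 2.

2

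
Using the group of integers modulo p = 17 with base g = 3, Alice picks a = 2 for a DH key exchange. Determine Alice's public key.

9

Public value = 3^{2} \pmod{17}.
3^1 ≡ 3 (mod 17)
3^2 = (3^1)^2 ≡ 3^2 = 9 ≡ 9 (mod 17)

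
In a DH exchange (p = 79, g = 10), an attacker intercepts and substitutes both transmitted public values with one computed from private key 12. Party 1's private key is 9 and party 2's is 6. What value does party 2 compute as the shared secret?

Party 2 receives an attacker's public value M = 10^12 mod 79 instead of the honest one.
10^1 ≡ 10 (mod 79)
10^2 = (10^1)^2 ≡ 10^2 = 100 ≡ 21 (mod 79)
10^4 = (10^2)^2 ≡ 21^2 = 441 ≡ 46 (mod 79)
10^8 = (10^4)^2 ≡ 46^2 = 2116 ≡ 62 (mod 79)
10^12 = 10^8 · 10^4 ≡ 62 · 46 ≡ 8 (mod 79).
So M = 8. Party 2 computes K = M^6 mod 79.
8^1 ≡ 8 (mod 79)
8^2 = (8^1)^2 ≡ 8^2 = 64 ≡ 64 (mod 79)
8^4 = (8^2)^2 ≡ 64^2 = 4096 ≡ 67 (mod 79)
8^6 = 8^4 · 8^2 ≡ 67 · 64 ≡ 22 (mod 79).

22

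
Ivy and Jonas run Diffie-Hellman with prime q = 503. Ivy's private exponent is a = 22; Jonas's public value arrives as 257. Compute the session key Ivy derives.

393

Shared key K = 257^22 mod 503.
257^1 ≡ 257 (mod 503)
257^2 = (257^1)^2 ≡ 257^2 = 66049 ≡ 156 (mod 503)
257^4 = (257^2)^2 ≡ 156^2 = 24336 ≡ 192 (mod 503)
257^8 = (257^4)^2 ≡ 192^2 = 36864 ≡ 145 (mod 503)
257^16 = (257^8)^2 ≡ 145^2 = 21025 ≡ 402 (mod 503)
257^22 = 257^16 · 257^4 · 257^2 ≡ 402 · 192 · 156 ≡ 393 (mod 503).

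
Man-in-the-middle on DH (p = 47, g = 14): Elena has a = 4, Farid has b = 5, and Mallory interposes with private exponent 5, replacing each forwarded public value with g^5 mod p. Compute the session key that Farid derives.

8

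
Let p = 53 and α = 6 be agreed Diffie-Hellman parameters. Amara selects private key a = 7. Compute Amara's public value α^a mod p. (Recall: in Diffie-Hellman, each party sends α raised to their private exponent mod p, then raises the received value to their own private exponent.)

43

Public value = 6^7 mod 53.
6^1 ≡ 6 (mod 53)
6^2 = (6^1)^2 ≡ 6^2 = 36 ≡ 36 (mod 53)
6^4 = (6^2)^2 ≡ 36^2 = 1296 ≡ 24 (mod 53)
6^7 = 6^4 · 6^2 · 6^1 ≡ 24 · 36 · 6 ≡ 43 (mod 53).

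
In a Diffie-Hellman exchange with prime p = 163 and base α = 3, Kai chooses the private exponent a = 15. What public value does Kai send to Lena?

17

Public value = 3^{15} \pmod{163}.
3^1 ≡ 3 (mod 163)
3^2 = (3^1)^2 ≡ 3^2 = 9 ≡ 9 (mod 163)
3^4 = (3^2)^2 ≡ 9^2 = 81 ≡ 81 (mod 163)
3^8 = (3^4)^2 ≡ 81^2 = 6561 ≡ 41 (mod 163)
3^15 = 3^8 · 3^4 · 3^2 · 3^1 ≡ 41 · 81 · 9 · 3 ≡ 17 (mod 163).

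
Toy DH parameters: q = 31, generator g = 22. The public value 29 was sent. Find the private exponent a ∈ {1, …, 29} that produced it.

27

Try successive powers of 22 modulo 31:
22^1 ≡ 22
22^2 ≡ 19
22^3 ≡ 15
22^4 ≡ 20
22^5 ≡ 6
22^6 ≡ 8
22^7 ≡ 21
22^8 ≡ 28
22^9 ≡ 27
22^10 ≡ 5
22^11 ≡ 17
22^12 ≡ 2
22^13 ≡ 13
22^14 ≡ 7
22^15 ≡ 30
22^16 ≡ 9
22^17 ≡ 12
22^18 ≡ 16
22^19 ≡ 11
22^20 ≡ 25
22^21 ≡ 23
22^22 ≡ 10
22^23 ≡ 3
22^24 ≡ 4
22^25 ≡ 26
22^26 ≡ 14
22^27 ≡ 29
Found: a = 27.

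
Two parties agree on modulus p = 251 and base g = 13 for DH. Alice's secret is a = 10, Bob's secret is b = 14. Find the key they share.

100

Alice sends A = g^a mod p = 13^10 mod 251.
13^1 ≡ 13 (mod 251)
13^2 = (13^1)^2 ≡ 13^2 = 169 ≡ 169 (mod 251)
13^4 = (13^2)^2 ≡ 169^2 = 28561 ≡ 198 (mod 251)
13^8 = (13^4)^2 ≡ 198^2 = 39204 ≡ 48 (mod 251)
13^10 = 13^8 · 13^2 ≡ 48 · 169 ≡ 80 (mod 251).
So A = 80. Bob then computes K = A^b mod p = 80^14 mod 251.
80^1 ≡ 80 (mod 251)
80^2 = (80^1)^2 ≡ 80^2 = 6400 ≡ 125 (mod 251)
80^4 = (80^2)^2 ≡ 125^2 = 15625 ≡ 63 (mod 251)
80^8 = (80^4)^2 ≡ 63^2 = 3969 ≡ 204 (mod 251)
80^14 = 80^8 · 80^4 · 80^2 ≡ 204 · 63 · 125 ≡ 100 (mod 251).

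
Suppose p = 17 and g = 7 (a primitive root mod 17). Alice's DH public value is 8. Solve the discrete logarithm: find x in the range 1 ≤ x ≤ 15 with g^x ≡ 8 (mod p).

14

Try successive powers of 7 modulo 17:
7^1 ≡ 7
7^2 ≡ 15
7^3 ≡ 3
7^4 ≡ 4
7^5 ≡ 11
7^6 ≡ 9
7^7 ≡ 12
7^8 ≡ 16
7^9 ≡ 10
7^10 ≡ 2
7^11 ≡ 14
7^12 ≡ 13
7^13 ≡ 6
7^14 ≡ 8
Found: x = 14.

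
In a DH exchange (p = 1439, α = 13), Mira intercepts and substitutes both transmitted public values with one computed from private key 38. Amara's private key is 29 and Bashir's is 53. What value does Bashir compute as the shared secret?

1418

Bashir receives Mira's public value M = 13^38 mod 1439 instead of the honest one.
13^1 ≡ 13 (mod 1439)
13^2 = (13^1)^2 ≡ 13^2 = 169 ≡ 169 (mod 1439)
13^4 = (13^2)^2 ≡ 169^2 = 28561 ≡ 1220 (mod 1439)
13^8 = (13^4)^2 ≡ 1220^2 = 1488400 ≡ 474 (mod 1439)
13^16 = (13^8)^2 ≡ 474^2 = 224676 ≡ 192 (mod 1439)
13^32 = (13^16)^2 ≡ 192^2 = 36864 ≡ 889 (mod 1439)
13^38 = 13^32 · 13^4 · 13^2 ≡ 889 · 1220 · 169 ≡ 1395 (mod 1439).
So M = 1395. Bashir computes K = M^53 mod 1439.
1395^1 ≡ 1395 (mod 1439)
1395^2 = (1395^1)^2 ≡ 1395^2 = 1946025 ≡ 497 (mod 1439)
1395^4 = (1395^2)^2 ≡ 497^2 = 247009 ≡ 940 (mod 1439)
1395^8 = (1395^4)^2 ≡ 940^2 = 883600 ≡ 54 (mod 1439)
1395^16 = (1395^8)^2 ≡ 54^2 = 2916 ≡ 38 (mod 1439)
1395^32 = (1395^16)^2 ≡ 38^2 = 1444 ≡ 5 (mod 1439)
1395^53 = 1395^32 · 1395^16 · 1395^4 · 1395^1 ≡ 5 · 38 · 940 · 1395 ≡ 1418 (mod 1439).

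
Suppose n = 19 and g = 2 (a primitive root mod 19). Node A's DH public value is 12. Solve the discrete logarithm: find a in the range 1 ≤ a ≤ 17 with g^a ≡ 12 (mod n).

Try successive powers of 2 modulo 19:
2^1 ≡ 2
2^2 ≡ 4
2^3 ≡ 8
2^4 ≡ 16
2^5 ≡ 13
2^6 ≡ 7
2^7 ≡ 14
2^8 ≡ 9
2^9 ≡ 18
2^10 ≡ 17
2^11 ≡ 15
2^12 ≡ 11
2^13 ≡ 3
2^14 ≡ 6
2^15 ≡ 12
Found: a = 15.

15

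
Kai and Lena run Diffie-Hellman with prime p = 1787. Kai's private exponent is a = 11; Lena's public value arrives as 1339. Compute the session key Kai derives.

1670

Shared key K = 1339^11 mod 1787.
1339^1 ≡ 1339 (mod 1787)
1339^2 = (1339^1)^2 ≡ 1339^2 = 1792921 ≡ 560 (mod 1787)
1339^4 = (1339^2)^2 ≡ 560^2 = 313600 ≡ 875 (mod 1787)
1339^8 = (1339^4)^2 ≡ 875^2 = 765625 ≡ 789 (mod 1787)
1339^11 = 1339^8 · 1339^2 · 1339^1 ≡ 789 · 560 · 1339 ≡ 1670 (mod 1787).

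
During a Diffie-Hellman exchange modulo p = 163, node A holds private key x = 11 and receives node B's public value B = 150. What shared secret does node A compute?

Shared key K = 150^11 mod 163.
150^1 ≡ 150 (mod 163)
150^2 = (150^1)^2 ≡ 150^2 = 22500 ≡ 6 (mod 163)
150^4 = (150^2)^2 ≡ 6^2 = 36 ≡ 36 (mod 163)
150^8 = (150^4)^2 ≡ 36^2 = 1296 ≡ 155 (mod 163)
150^11 = 150^8 · 150^2 · 150^1 ≡ 155 · 6 · 150 ≡ 135 (mod 163).

135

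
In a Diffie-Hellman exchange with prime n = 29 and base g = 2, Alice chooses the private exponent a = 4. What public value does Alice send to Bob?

16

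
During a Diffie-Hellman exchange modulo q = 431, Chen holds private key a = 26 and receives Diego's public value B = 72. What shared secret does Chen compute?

Shared key K = 72^26 mod 431.
72^1 ≡ 72 (mod 431)
72^2 = (72^1)^2 ≡ 72^2 = 5184 ≡ 12 (mod 431)
72^4 = (72^2)^2 ≡ 12^2 = 144 ≡ 144 (mod 431)
72^8 = (72^4)^2 ≡ 144^2 = 20736 ≡ 48 (mod 431)
72^16 = (72^8)^2 ≡ 48^2 = 2304 ≡ 149 (mod 431)
72^26 = 72^16 · 72^8 · 72^2 ≡ 149 · 48 · 12 ≡ 55 (mod 431).

55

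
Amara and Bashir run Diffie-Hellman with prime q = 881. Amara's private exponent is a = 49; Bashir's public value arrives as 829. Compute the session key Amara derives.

5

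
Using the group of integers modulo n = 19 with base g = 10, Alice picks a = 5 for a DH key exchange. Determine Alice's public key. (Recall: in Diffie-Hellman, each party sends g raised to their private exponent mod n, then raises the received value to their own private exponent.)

3

Public value = 10^{5} \pmod{19}.
10^1 ≡ 10 (mod 19)
10^2 = (10^1)^2 ≡ 10^2 = 100 ≡ 5 (mod 19)
10^4 = (10^2)^2 ≡ 5^2 = 25 ≡ 6 (mod 19)
10^5 = 10^4 · 10^1 ≡ 6 · 10 ≡ 3 (mod 19).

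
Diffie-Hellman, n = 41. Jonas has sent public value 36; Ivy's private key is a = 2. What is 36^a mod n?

25

Shared key K = 36^2 mod 41.
36^1 ≡ 36 (mod 41)
36^2 = (36^1)^2 ≡ 36^2 = 1296 ≡ 25 (mod 41)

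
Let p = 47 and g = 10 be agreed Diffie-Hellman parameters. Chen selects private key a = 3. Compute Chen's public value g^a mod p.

13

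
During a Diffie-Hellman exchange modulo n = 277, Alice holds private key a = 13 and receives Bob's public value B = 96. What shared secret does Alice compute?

151

Shared key K = 96^13 mod 277.
96^1 ≡ 96 (mod 277)
96^2 = (96^1)^2 ≡ 96^2 = 9216 ≡ 75 (mod 277)
96^4 = (96^2)^2 ≡ 75^2 = 5625 ≡ 85 (mod 277)
96^8 = (96^4)^2 ≡ 85^2 = 7225 ≡ 23 (mod 277)
96^13 = 96^8 · 96^4 · 96^1 ≡ 23 · 85 · 96 ≡ 151 (mod 277).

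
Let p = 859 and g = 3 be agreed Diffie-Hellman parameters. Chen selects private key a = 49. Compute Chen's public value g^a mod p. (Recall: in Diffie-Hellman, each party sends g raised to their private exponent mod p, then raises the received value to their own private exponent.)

309

Public value = 3^49 mod 859.
3^1 ≡ 3 (mod 859)
3^2 = (3^1)^2 ≡ 3^2 = 9 ≡ 9 (mod 859)
3^4 = (3^2)^2 ≡ 9^2 = 81 ≡ 81 (mod 859)
3^8 = (3^4)^2 ≡ 81^2 = 6561 ≡ 548 (mod 859)
3^16 = (3^8)^2 ≡ 548^2 = 300304 ≡ 513 (mod 859)
3^32 = (3^16)^2 ≡ 513^2 = 263169 ≡ 315 (mod 859)
3^49 = 3^32 · 3^16 · 3^1 ≡ 315 · 513 · 3 ≡ 309 (mod 859).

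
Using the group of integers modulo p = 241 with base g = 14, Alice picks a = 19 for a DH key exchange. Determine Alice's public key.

142

Public value = 14^19 mod 241.
14^1 ≡ 14 (mod 241)
14^2 = (14^1)^2 ≡ 14^2 = 196 ≡ 196 (mod 241)
14^4 = (14^2)^2 ≡ 196^2 = 38416 ≡ 97 (mod 241)
14^8 = (14^4)^2 ≡ 97^2 = 9409 ≡ 10 (mod 241)
14^16 = (14^8)^2 ≡ 10^2 = 100 ≡ 100 (mod 241)
14^19 = 14^16 · 14^2 · 14^1 ≡ 100 · 196 · 14 ≡ 142 (mod 241).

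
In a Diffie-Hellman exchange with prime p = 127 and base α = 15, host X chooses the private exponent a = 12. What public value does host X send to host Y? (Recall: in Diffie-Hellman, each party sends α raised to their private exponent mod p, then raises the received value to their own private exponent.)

25

Public value = 15^12 (mod 127).
15^1 ≡ 15 (mod 127)
15^2 = (15^1)^2 ≡ 15^2 = 225 ≡ 98 (mod 127)
15^4 = (15^2)^2 ≡ 98^2 = 9604 ≡ 79 (mod 127)
15^8 = (15^4)^2 ≡ 79^2 = 6241 ≡ 18 (mod 127)
15^12 = 15^8 · 15^4 ≡ 18 · 79 ≡ 25 (mod 127).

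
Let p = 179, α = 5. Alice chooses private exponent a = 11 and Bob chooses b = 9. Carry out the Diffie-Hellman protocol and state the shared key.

101

Alice sends A = α^a mod p = 5^11 mod 179.
5^1 ≡ 5 (mod 179)
5^2 = (5^1)^2 ≡ 5^2 = 25 ≡ 25 (mod 179)
5^4 = (5^2)^2 ≡ 25^2 = 625 ≡ 88 (mod 179)
5^8 = (5^4)^2 ≡ 88^2 = 7744 ≡ 47 (mod 179)
5^11 = 5^8 · 5^2 · 5^1 ≡ 47 · 25 · 5 ≡ 147 (mod 179).
So A = 147. Bob then computes K = A^b mod p = 147^9 mod 179.
147^1 ≡ 147 (mod 179)
147^2 = (147^1)^2 ≡ 147^2 = 21609 ≡ 129 (mod 179)
147^4 = (147^2)^2 ≡ 129^2 = 16641 ≡ 173 (mod 179)
147^8 = (147^4)^2 ≡ 173^2 = 29929 ≡ 36 (mod 179)
147^9 = 147^8 · 147^1 ≡ 36 · 147 ≡ 101 (mod 179).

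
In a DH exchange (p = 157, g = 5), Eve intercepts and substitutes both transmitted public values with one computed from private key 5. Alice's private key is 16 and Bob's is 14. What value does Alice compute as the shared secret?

Alice receives Eve's public value M = 5^5 mod 157 instead of the honest one.
5^1 ≡ 5 (mod 157)
5^2 = (5^1)^2 ≡ 5^2 = 25 ≡ 25 (mod 157)
5^4 = (5^2)^2 ≡ 25^2 = 625 ≡ 154 (mod 157)
5^5 = 5^4 · 5^1 ≡ 154 · 5 ≡ 142 (mod 157).
So M = 142. Alice computes K = M^16 mod 157.
142^1 ≡ 142 (mod 157)
142^2 = (142^1)^2 ≡ 142^2 = 20164 ≡ 68 (mod 157)
142^4 = (142^2)^2 ≡ 68^2 = 4624 ≡ 71 (mod 157)
142^8 = (142^4)^2 ≡ 71^2 = 5041 ≡ 17 (mod 157)
142^16 = (142^8)^2 ≡ 17^2 = 289 ≡ 132 (mod 157)

132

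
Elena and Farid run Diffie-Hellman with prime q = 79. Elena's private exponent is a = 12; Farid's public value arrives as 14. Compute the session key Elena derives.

Shared key K = 14^12 mod 79.
14^1 ≡ 14 (mod 79)
14^2 = (14^1)^2 ≡ 14^2 = 196 ≡ 38 (mod 79)
14^4 = (14^2)^2 ≡ 38^2 = 1444 ≡ 22 (mod 79)
14^8 = (14^4)^2 ≡ 22^2 = 484 ≡ 10 (mod 79)
14^12 = 14^8 · 14^4 ≡ 10 · 22 ≡ 62 (mod 79).

62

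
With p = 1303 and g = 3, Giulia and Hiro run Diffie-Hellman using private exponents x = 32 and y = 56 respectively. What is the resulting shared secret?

Hiro sends B = g^y mod p = 3^56 mod 1303.
3^1 ≡ 3 (mod 1303)
3^2 = (3^1)^2 ≡ 3^2 = 9 ≡ 9 (mod 1303)
3^4 = (3^2)^2 ≡ 9^2 = 81 ≡ 81 (mod 1303)
3^8 = (3^4)^2 ≡ 81^2 = 6561 ≡ 46 (mod 1303)
3^16 = (3^8)^2 ≡ 46^2 = 2116 ≡ 813 (mod 1303)
3^32 = (3^16)^2 ≡ 813^2 = 660969 ≡ 348 (mod 1303)
3^56 = 3^32 · 3^16 · 3^8 ≡ 348 · 813 · 46 ≡ 140 (mod 1303).
So B = 140. Giulia then computes K = B^x mod p = 140^32 mod 1303.
140^1 ≡ 140 (mod 1303)
140^2 = (140^1)^2 ≡ 140^2 = 19600 ≡ 55 (mod 1303)
140^4 = (140^2)^2 ≡ 55^2 = 3025 ≡ 419 (mod 1303)
140^8 = (140^4)^2 ≡ 419^2 = 175561 ≡ 959 (mod 1303)
140^16 = (140^8)^2 ≡ 959^2 = 919681 ≡ 1066 (mod 1303)
140^32 = (140^16)^2 ≡ 1066^2 = 1136356 ≡ 140 (mod 1303)

140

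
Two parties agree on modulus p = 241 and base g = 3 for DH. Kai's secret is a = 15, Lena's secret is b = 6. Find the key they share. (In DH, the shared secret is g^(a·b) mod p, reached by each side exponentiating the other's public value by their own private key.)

Kai sends A = g^a mod p = 3^15 mod 241.
3^1 ≡ 3 (mod 241)
3^2 = (3^1)^2 ≡ 3^2 = 9 ≡ 9 (mod 241)
3^4 = (3^2)^2 ≡ 9^2 = 81 ≡ 81 (mod 241)
3^8 = (3^4)^2 ≡ 81^2 = 6561 ≡ 54 (mod 241)
3^15 = 3^8 · 3^4 · 3^2 · 3^1 ≡ 54 · 81 · 9 · 3 ≡ 8 (mod 241).
So A = 8. Lena then computes K = A^b mod p = 8^6 mod 241.
8^1 ≡ 8 (mod 241)
8^2 = (8^1)^2 ≡ 8^2 = 64 ≡ 64 (mod 241)
8^4 = (8^2)^2 ≡ 64^2 = 4096 ≡ 240 (mod 241)
8^6 = 8^4 · 8^2 ≡ 240 · 64 ≡ 177 (mod 241).

177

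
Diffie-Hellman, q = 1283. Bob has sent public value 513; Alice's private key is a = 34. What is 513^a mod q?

365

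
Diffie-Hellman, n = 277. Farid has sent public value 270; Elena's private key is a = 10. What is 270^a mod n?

67

Shared key K = 270^10 mod 277.
270^1 ≡ 270 (mod 277)
270^2 = (270^1)^2 ≡ 270^2 = 72900 ≡ 49 (mod 277)
270^4 = (270^2)^2 ≡ 49^2 = 2401 ≡ 185 (mod 277)
270^8 = (270^4)^2 ≡ 185^2 = 34225 ≡ 154 (mod 277)
270^10 = 270^8 · 270^2 ≡ 154 · 49 ≡ 67 (mod 277).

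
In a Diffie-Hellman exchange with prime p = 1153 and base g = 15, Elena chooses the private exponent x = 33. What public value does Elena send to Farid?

Public value = 15^33 mod 1153.
15^1 ≡ 15 (mod 1153)
15^2 = (15^1)^2 ≡ 15^2 = 225 ≡ 225 (mod 1153)
15^4 = (15^2)^2 ≡ 225^2 = 50625 ≡ 1046 (mod 1153)
15^8 = (15^4)^2 ≡ 1046^2 = 1094116 ≡ 1072 (mod 1153)
15^16 = (15^8)^2 ≡ 1072^2 = 1149184 ≡ 796 (mod 1153)
15^32 = (15^16)^2 ≡ 796^2 = 633616 ≡ 619 (mod 1153)
15^33 = 15^32 · 15^1 ≡ 619 · 15 ≡ 61 (mod 1153).

61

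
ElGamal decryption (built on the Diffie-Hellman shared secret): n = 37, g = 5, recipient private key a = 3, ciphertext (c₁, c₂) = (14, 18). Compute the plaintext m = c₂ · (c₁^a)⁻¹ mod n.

3

Shared mask s = c₁^a mod n = 14^3 mod 37.
14^1 ≡ 14 (mod 37)
14^2 = (14^1)^2 ≡ 14^2 = 196 ≡ 11 (mod 37)
14^3 = 14^2 · 14^1 ≡ 11 · 14 ≡ 6 (mod 37).
So s = 6; s⁻¹ ≡ 31 (mod 37).
m = c₂ · s⁻¹ mod 37 = 18 · 31 mod 37 = 3.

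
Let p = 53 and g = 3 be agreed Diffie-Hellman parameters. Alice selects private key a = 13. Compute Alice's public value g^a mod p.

Public value = 3^13 mod 53.
3^1 ≡ 3 (mod 53)
3^2 = (3^1)^2 ≡ 3^2 = 9 ≡ 9 (mod 53)
3^4 = (3^2)^2 ≡ 9^2 = 81 ≡ 28 (mod 53)
3^8 = (3^4)^2 ≡ 28^2 = 784 ≡ 42 (mod 53)
3^13 = 3^8 · 3^4 · 3^1 ≡ 42 · 28 · 3 ≡ 30 (mod 53).

30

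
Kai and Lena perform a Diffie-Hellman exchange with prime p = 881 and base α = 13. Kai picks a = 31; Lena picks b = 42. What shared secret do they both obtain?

Lena sends B = α^b mod p = 13^42 mod 881.
13^1 ≡ 13 (mod 881)
13^2 = (13^1)^2 ≡ 13^2 = 169 ≡ 169 (mod 881)
13^4 = (13^2)^2 ≡ 169^2 = 28561 ≡ 369 (mod 881)
13^8 = (13^4)^2 ≡ 369^2 = 136161 ≡ 487 (mod 881)
13^16 = (13^8)^2 ≡ 487^2 = 237169 ≡ 180 (mod 881)
13^32 = (13^16)^2 ≡ 180^2 = 32400 ≡ 684 (mod 881)
13^42 = 13^32 · 13^8 · 13^2 ≡ 684 · 487 · 169 ≡ 233 (mod 881).
So B = 233. Kai then computes K = B^a mod p = 233^31 mod 881.
233^1 ≡ 233 (mod 881)
233^2 = (233^1)^2 ≡ 233^2 = 54289 ≡ 548 (mod 881)
233^4 = (233^2)^2 ≡ 548^2 = 300304 ≡ 764 (mod 881)
233^8 = (233^4)^2 ≡ 764^2 = 583696 ≡ 474 (mod 881)
233^16 = (233^8)^2 ≡ 474^2 = 224676 ≡ 21 (mod 881)
233^31 = 233^16 · 233^8 · 233^4 · 233^2 · 233^1 ≡ 21 · 474 · 764 · 548 · 233 ≡ 501 (mod 881).

501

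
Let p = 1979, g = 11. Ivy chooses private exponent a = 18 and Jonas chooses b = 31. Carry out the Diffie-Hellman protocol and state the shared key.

1046

Ivy sends A = g^a mod p = 11^18 mod 1979.
11^1 ≡ 11 (mod 1979)
11^2 = (11^1)^2 ≡ 11^2 = 121 ≡ 121 (mod 1979)
11^4 = (11^2)^2 ≡ 121^2 = 14641 ≡ 788 (mod 1979)
11^8 = (11^4)^2 ≡ 788^2 = 620944 ≡ 1517 (mod 1979)
11^16 = (11^8)^2 ≡ 1517^2 = 2301289 ≡ 1691 (mod 1979)
11^18 = 11^16 · 11^2 ≡ 1691 · 121 ≡ 774 (mod 1979).
So A = 774. Jonas then computes K = A^b mod p = 774^31 mod 1979.
774^1 ≡ 774 (mod 1979)
774^2 = (774^1)^2 ≡ 774^2 = 599076 ≡ 1418 (mod 1979)
774^4 = (774^2)^2 ≡ 1418^2 = 2010724 ≡ 60 (mod 1979)
774^8 = (774^4)^2 ≡ 60^2 = 3600 ≡ 1621 (mod 1979)
774^16 = (774^8)^2 ≡ 1621^2 = 2627641 ≡ 1508 (mod 1979)
774^31 = 774^16 · 774^8 · 774^4 · 774^2 · 774^1 ≡ 1508 · 1621 · 60 · 1418 · 774 ≡ 1046 (mod 1979).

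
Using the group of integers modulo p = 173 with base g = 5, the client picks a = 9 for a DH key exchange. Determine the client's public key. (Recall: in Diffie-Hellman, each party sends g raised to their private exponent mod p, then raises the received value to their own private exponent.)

Public value = 5^9 mod 173.
5^1 ≡ 5 (mod 173)
5^2 = (5^1)^2 ≡ 5^2 = 25 ≡ 25 (mod 173)
5^4 = (5^2)^2 ≡ 25^2 = 625 ≡ 106 (mod 173)
5^8 = (5^4)^2 ≡ 106^2 = 11236 ≡ 164 (mod 173)
5^9 = 5^8 · 5^1 ≡ 164 · 5 ≡ 128 (mod 173).

128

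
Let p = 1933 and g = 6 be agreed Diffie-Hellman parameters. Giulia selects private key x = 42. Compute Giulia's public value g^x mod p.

Public value = 6^42 mod 1933.
6^1 ≡ 6 (mod 1933)
6^2 = (6^1)^2 ≡ 6^2 = 36 ≡ 36 (mod 1933)
6^4 = (6^2)^2 ≡ 36^2 = 1296 ≡ 1296 (mod 1933)
6^8 = (6^4)^2 ≡ 1296^2 = 1679616 ≡ 1772 (mod 1933)
6^16 = (6^8)^2 ≡ 1772^2 = 3139984 ≡ 792 (mod 1933)
6^32 = (6^16)^2 ≡ 792^2 = 627264 ≡ 972 (mod 1933)
6^42 = 6^32 · 6^8 · 6^2 ≡ 972 · 1772 · 36 ≡ 983 (mod 1933).

983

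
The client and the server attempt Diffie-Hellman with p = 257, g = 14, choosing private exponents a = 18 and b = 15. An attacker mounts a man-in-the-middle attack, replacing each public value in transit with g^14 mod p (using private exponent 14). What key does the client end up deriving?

The client receives an attacker's public value M = 14^14 mod 257 instead of the honest one.
14^1 ≡ 14 (mod 257)
14^2 = (14^1)^2 ≡ 14^2 = 196 ≡ 196 (mod 257)
14^4 = (14^2)^2 ≡ 196^2 = 38416 ≡ 123 (mod 257)
14^8 = (14^4)^2 ≡ 123^2 = 15129 ≡ 223 (mod 257)
14^14 = 14^8 · 14^4 · 14^2 ≡ 223 · 123 · 196 ≡ 158 (mod 257).
So M = 158. The client computes K = M^18 mod 257.
158^1 ≡ 158 (mod 257)
158^2 = (158^1)^2 ≡ 158^2 = 24964 ≡ 35 (mod 257)
158^4 = (158^2)^2 ≡ 35^2 = 1225 ≡ 197 (mod 257)
158^8 = (158^4)^2 ≡ 197^2 = 38809 ≡ 2 (mod 257)
158^16 = (158^8)^2 ≡ 2^2 = 4 ≡ 4 (mod 257)
158^18 = 158^16 · 158^2 ≡ 4 · 35 ≡ 140 (mod 257).

140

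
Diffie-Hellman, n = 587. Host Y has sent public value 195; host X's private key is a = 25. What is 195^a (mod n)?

Shared key K = 195^25 mod 587.
195^1 ≡ 195 (mod 587)
195^2 = (195^1)^2 ≡ 195^2 = 38025 ≡ 457 (mod 587)
195^4 = (195^2)^2 ≡ 457^2 = 208849 ≡ 464 (mod 587)
195^8 = (195^4)^2 ≡ 464^2 = 215296 ≡ 454 (mod 587)
195^16 = (195^8)^2 ≡ 454^2 = 206116 ≡ 79 (mod 587)
195^25 = 195^16 · 195^8 · 195^1 ≡ 79 · 454 · 195 ≡ 352 (mod 587).

352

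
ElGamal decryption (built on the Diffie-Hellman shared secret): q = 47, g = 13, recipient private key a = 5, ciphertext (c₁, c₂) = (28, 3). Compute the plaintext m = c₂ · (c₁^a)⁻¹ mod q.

25

Shared mask s = c₁^a mod q = 28^5 mod 47.
28^1 ≡ 28 (mod 47)
28^2 = (28^1)^2 ≡ 28^2 = 784 ≡ 32 (mod 47)
28^4 = (28^2)^2 ≡ 32^2 = 1024 ≡ 37 (mod 47)
28^5 = 28^4 · 28^1 ≡ 37 · 28 ≡ 2 (mod 47).
So s = 2; s⁻¹ ≡ 24 (mod 47).
m = c₂ · s⁻¹ mod 47 = 3 · 24 mod 47 = 25.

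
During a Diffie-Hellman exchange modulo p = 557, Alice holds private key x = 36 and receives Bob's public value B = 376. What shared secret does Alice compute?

Shared key K = 376^36 mod 557.
376^1 ≡ 376 (mod 557)
376^2 = (376^1)^2 ≡ 376^2 = 141376 ≡ 455 (mod 557)
376^4 = (376^2)^2 ≡ 455^2 = 207025 ≡ 378 (mod 557)
376^8 = (376^4)^2 ≡ 378^2 = 142884 ≡ 292 (mod 557)
376^16 = (376^8)^2 ≡ 292^2 = 85264 ≡ 43 (mod 557)
376^32 = (376^16)^2 ≡ 43^2 = 1849 ≡ 178 (mod 557)
376^36 = 376^32 · 376^4 ≡ 178 · 378 ≡ 444 (mod 557).

444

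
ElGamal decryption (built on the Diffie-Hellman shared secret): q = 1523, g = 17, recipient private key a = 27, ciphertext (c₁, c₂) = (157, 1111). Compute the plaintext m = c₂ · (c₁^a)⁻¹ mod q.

267

Shared mask s = c₁^a mod q = 157^27 mod 1523.
157^1 ≡ 157 (mod 1523)
157^2 = (157^1)^2 ≡ 157^2 = 24649 ≡ 281 (mod 1523)
157^4 = (157^2)^2 ≡ 281^2 = 78961 ≡ 1288 (mod 1523)
157^8 = (157^4)^2 ≡ 1288^2 = 1658944 ≡ 397 (mod 1523)
157^16 = (157^8)^2 ≡ 397^2 = 157609 ≡ 740 (mod 1523)
157^27 = 157^16 · 157^8 · 157^2 · 157^1 ≡ 740 · 397 · 281 · 157 ≡ 335 (mod 1523).
So s = 335; s⁻¹ ≡ 491 (mod 1523).
m = c₂ · s⁻¹ mod 1523 = 1111 · 491 mod 1523 = 267.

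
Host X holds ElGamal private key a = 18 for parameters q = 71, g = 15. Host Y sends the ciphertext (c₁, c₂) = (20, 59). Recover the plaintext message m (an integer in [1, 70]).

63

Shared mask s = c₁^a mod q = 20^18 mod 71.
20^1 ≡ 20 (mod 71)
20^2 = (20^1)^2 ≡ 20^2 = 400 ≡ 45 (mod 71)
20^4 = (20^2)^2 ≡ 45^2 = 2025 ≡ 37 (mod 71)
20^8 = (20^4)^2 ≡ 37^2 = 1369 ≡ 20 (mod 71)
20^16 = (20^8)^2 ≡ 20^2 = 400 ≡ 45 (mod 71)
20^18 = 20^16 · 20^2 ≡ 45 · 45 ≡ 37 (mod 71).
So s = 37; s⁻¹ ≡ 48 (mod 71).
m = c₂ · s⁻¹ mod 71 = 59 · 48 mod 71 = 63.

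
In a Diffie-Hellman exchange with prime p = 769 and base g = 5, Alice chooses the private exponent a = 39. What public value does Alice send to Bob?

588

Public value = 5^39 mod 769.
5^1 ≡ 5 (mod 769)
5^2 = (5^1)^2 ≡ 5^2 = 25 ≡ 25 (mod 769)
5^4 = (5^2)^2 ≡ 25^2 = 625 ≡ 625 (mod 769)
5^8 = (5^4)^2 ≡ 625^2 = 390625 ≡ 742 (mod 769)
5^16 = (5^8)^2 ≡ 742^2 = 550564 ≡ 729 (mod 769)
5^32 = (5^16)^2 ≡ 729^2 = 531441 ≡ 62 (mod 769)
5^39 = 5^32 · 5^4 · 5^2 · 5^1 ≡ 62 · 625 · 25 · 5 ≡ 588 (mod 769).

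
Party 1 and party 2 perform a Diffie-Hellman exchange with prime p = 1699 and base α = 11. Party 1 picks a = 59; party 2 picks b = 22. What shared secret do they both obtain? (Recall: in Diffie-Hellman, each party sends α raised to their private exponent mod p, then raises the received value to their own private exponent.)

1481

Party 1 sends A = α^a mod p = 11^59 mod 1699.
11^1 ≡ 11 (mod 1699)
11^2 = (11^1)^2 ≡ 11^2 = 121 ≡ 121 (mod 1699)
11^4 = (11^2)^2 ≡ 121^2 = 14641 ≡ 1049 (mod 1699)
11^8 = (11^4)^2 ≡ 1049^2 = 1100401 ≡ 1148 (mod 1699)
11^16 = (11^8)^2 ≡ 1148^2 = 1317904 ≡ 1179 (mod 1699)
11^32 = (11^16)^2 ≡ 1179^2 = 1390041 ≡ 259 (mod 1699)
11^59 = 11^32 · 11^16 · 11^8 · 11^2 · 11^1 ≡ 259 · 1179 · 1148 · 121 · 11 ≡ 708 (mod 1699).
So A = 708. Party 2 then computes K = A^b mod p = 708^22 mod 1699.
708^1 ≡ 708 (mod 1699)
708^2 = (708^1)^2 ≡ 708^2 = 501264 ≡ 59 (mod 1699)
708^4 = (708^2)^2 ≡ 59^2 = 3481 ≡ 83 (mod 1699)
708^8 = (708^4)^2 ≡ 83^2 = 6889 ≡ 93 (mod 1699)
708^16 = (708^8)^2 ≡ 93^2 = 8649 ≡ 154 (mod 1699)
708^22 = 708^16 · 708^4 · 708^2 ≡ 154 · 83 · 59 ≡ 1481 (mod 1699).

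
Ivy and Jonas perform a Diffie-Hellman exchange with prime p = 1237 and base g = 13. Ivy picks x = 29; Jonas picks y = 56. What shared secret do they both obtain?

713

Jonas sends B = g^y mod p = 13^56 mod 1237.
13^1 ≡ 13 (mod 1237)
13^2 = (13^1)^2 ≡ 13^2 = 169 ≡ 169 (mod 1237)
13^4 = (13^2)^2 ≡ 169^2 = 28561 ≡ 110 (mod 1237)
13^8 = (13^4)^2 ≡ 110^2 = 12100 ≡ 967 (mod 1237)
13^16 = (13^8)^2 ≡ 967^2 = 935089 ≡ 1154 (mod 1237)
13^32 = (13^16)^2 ≡ 1154^2 = 1331716 ≡ 704 (mod 1237)
13^56 = 13^32 · 13^16 · 13^8 ≡ 704 · 1154 · 967 ≡ 1179 (mod 1237).
So B = 1179. Ivy then computes K = B^x mod p = 1179^29 mod 1237.
1179^1 ≡ 1179 (mod 1237)
1179^2 = (1179^1)^2 ≡ 1179^2 = 1390041 ≡ 890 (mod 1237)
1179^4 = (1179^2)^2 ≡ 890^2 = 792100 ≡ 420 (mod 1237)
1179^8 = (1179^4)^2 ≡ 420^2 = 176400 ≡ 746 (mod 1237)
1179^16 = (1179^8)^2 ≡ 746^2 = 556516 ≡ 1103 (mod 1237)
1179^29 = 1179^16 · 1179^8 · 1179^4 · 1179^1 ≡ 1103 · 746 · 420 · 1179 ≡ 713 (mod 1237).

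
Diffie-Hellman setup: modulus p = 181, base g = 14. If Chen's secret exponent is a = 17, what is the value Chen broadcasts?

177

Public value = 14^17 mod 181.
14^1 ≡ 14 (mod 181)
14^2 = (14^1)^2 ≡ 14^2 = 196 ≡ 15 (mod 181)
14^4 = (14^2)^2 ≡ 15^2 = 225 ≡ 44 (mod 181)
14^8 = (14^4)^2 ≡ 44^2 = 1936 ≡ 126 (mod 181)
14^16 = (14^8)^2 ≡ 126^2 = 15876 ≡ 129 (mod 181)
14^17 = 14^16 · 14^1 ≡ 129 · 14 ≡ 177 (mod 181).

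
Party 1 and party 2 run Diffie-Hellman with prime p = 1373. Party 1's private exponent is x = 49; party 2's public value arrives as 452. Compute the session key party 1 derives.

Shared key K = 452^49 mod 1373.
452^1 ≡ 452 (mod 1373)
452^2 = (452^1)^2 ≡ 452^2 = 204304 ≡ 1100 (mod 1373)
452^4 = (452^2)^2 ≡ 1100^2 = 1210000 ≡ 387 (mod 1373)
452^8 = (452^4)^2 ≡ 387^2 = 149769 ≡ 112 (mod 1373)
452^16 = (452^8)^2 ≡ 112^2 = 12544 ≡ 187 (mod 1373)
452^32 = (452^16)^2 ≡ 187^2 = 34969 ≡ 644 (mod 1373)
452^49 = 452^32 · 452^16 · 452^1 ≡ 644 · 187 · 452 ≡ 871 (mod 1373).

871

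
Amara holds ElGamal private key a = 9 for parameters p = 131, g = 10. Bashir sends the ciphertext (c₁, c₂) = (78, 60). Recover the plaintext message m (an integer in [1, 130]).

95

Shared mask s = c₁^a mod p = 78^9 mod 131.
78^1 ≡ 78 (mod 131)
78^2 = (78^1)^2 ≡ 78^2 = 6084 ≡ 58 (mod 131)
78^4 = (78^2)^2 ≡ 58^2 = 3364 ≡ 89 (mod 131)
78^8 = (78^4)^2 ≡ 89^2 = 7921 ≡ 61 (mod 131)
78^9 = 78^8 · 78^1 ≡ 61 · 78 ≡ 42 (mod 131).
So s = 42; s⁻¹ ≡ 78 (mod 131).
m = c₂ · s⁻¹ mod 131 = 60 · 78 mod 131 = 95.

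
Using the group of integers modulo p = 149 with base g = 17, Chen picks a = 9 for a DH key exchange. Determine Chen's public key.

85

Public value = 17^9 (mod 149).
17^1 ≡ 17 (mod 149)
17^2 = (17^1)^2 ≡ 17^2 = 289 ≡ 140 (mod 149)
17^4 = (17^2)^2 ≡ 140^2 = 19600 ≡ 81 (mod 149)
17^8 = (17^4)^2 ≡ 81^2 = 6561 ≡ 5 (mod 149)
17^9 = 17^8 · 17^1 ≡ 5 · 17 ≡ 85 (mod 149).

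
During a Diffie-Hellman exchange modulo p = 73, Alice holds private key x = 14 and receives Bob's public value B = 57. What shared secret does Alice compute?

4

Shared key K = 57^14 mod 73.
57^1 ≡ 57 (mod 73)
57^2 = (57^1)^2 ≡ 57^2 = 3249 ≡ 37 (mod 73)
57^4 = (57^2)^2 ≡ 37^2 = 1369 ≡ 55 (mod 73)
57^8 = (57^4)^2 ≡ 55^2 = 3025 ≡ 32 (mod 73)
57^14 = 57^8 · 57^4 · 57^2 ≡ 32 · 55 · 37 ≡ 4 (mod 73).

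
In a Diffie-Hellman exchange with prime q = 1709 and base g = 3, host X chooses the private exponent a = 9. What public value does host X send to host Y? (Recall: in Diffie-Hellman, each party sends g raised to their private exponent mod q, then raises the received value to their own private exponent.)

Public value = 3^9 mod 1709.
3^1 ≡ 3 (mod 1709)
3^2 = (3^1)^2 ≡ 3^2 = 9 ≡ 9 (mod 1709)
3^4 = (3^2)^2 ≡ 9^2 = 81 ≡ 81 (mod 1709)
3^8 = (3^4)^2 ≡ 81^2 = 6561 ≡ 1434 (mod 1709)
3^9 = 3^8 · 3^1 ≡ 1434 · 3 ≡ 884 (mod 1709).

884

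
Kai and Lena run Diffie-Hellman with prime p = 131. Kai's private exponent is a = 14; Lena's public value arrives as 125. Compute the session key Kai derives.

121

Shared key K = 125^14 mod 131.
125^1 ≡ 125 (mod 131)
125^2 = (125^1)^2 ≡ 125^2 = 15625 ≡ 36 (mod 131)
125^4 = (125^2)^2 ≡ 36^2 = 1296 ≡ 117 (mod 131)
125^8 = (125^4)^2 ≡ 117^2 = 13689 ≡ 65 (mod 131)
125^14 = 125^8 · 125^4 · 125^2 ≡ 65 · 117 · 36 ≡ 121 (mod 131).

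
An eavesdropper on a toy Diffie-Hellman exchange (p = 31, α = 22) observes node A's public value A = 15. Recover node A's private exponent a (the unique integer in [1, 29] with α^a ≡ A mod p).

3

Try successive powers of 22 modulo 31:
22^1 ≡ 22
22^2 ≡ 19
22^3 ≡ 15
Found: a = 3.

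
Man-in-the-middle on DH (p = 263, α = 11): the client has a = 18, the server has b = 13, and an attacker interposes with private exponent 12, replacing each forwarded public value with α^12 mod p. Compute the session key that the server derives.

111

The server receives an attacker's public value M = 11^12 mod 263 instead of the honest one.
11^1 ≡ 11 (mod 263)
11^2 = (11^1)^2 ≡ 11^2 = 121 ≡ 121 (mod 263)
11^4 = (11^2)^2 ≡ 121^2 = 14641 ≡ 176 (mod 263)
11^8 = (11^4)^2 ≡ 176^2 = 30976 ≡ 205 (mod 263)
11^12 = 11^8 · 11^4 ≡ 205 · 176 ≡ 49 (mod 263).
So M = 49. The server computes K = M^13 mod 263.
49^1 ≡ 49 (mod 263)
49^2 = (49^1)^2 ≡ 49^2 = 2401 ≡ 34 (mod 263)
49^4 = (49^2)^2 ≡ 34^2 = 1156 ≡ 104 (mod 263)
49^8 = (49^4)^2 ≡ 104^2 = 10816 ≡ 33 (mod 263)
49^13 = 49^8 · 49^4 · 49^1 ≡ 33 · 104 · 49 ≡ 111 (mod 263).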